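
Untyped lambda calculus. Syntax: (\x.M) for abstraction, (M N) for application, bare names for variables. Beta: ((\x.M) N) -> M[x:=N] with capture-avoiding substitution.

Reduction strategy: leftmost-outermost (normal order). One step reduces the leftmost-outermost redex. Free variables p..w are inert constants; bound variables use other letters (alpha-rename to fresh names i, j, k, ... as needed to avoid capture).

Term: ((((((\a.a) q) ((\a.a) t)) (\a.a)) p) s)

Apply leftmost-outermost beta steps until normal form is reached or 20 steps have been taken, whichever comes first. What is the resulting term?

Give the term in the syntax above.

Answer: ((((q t) (\a.a)) p) s)

Derivation:
Step 0: ((((((\a.a) q) ((\a.a) t)) (\a.a)) p) s)
Step 1: ((((q ((\a.a) t)) (\a.a)) p) s)
Step 2: ((((q t) (\a.a)) p) s)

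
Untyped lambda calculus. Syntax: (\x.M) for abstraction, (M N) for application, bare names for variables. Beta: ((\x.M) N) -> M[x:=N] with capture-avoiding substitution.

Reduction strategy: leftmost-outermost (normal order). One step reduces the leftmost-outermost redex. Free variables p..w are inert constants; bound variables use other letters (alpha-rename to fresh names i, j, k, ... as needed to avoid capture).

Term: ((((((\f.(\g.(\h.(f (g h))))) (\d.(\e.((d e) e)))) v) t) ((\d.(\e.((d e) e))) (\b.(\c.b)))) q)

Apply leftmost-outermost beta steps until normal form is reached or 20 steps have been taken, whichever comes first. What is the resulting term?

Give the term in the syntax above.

Step 0: ((((((\f.(\g.(\h.(f (g h))))) (\d.(\e.((d e) e)))) v) t) ((\d.(\e.((d e) e))) (\b.(\c.b)))) q)
Step 1: (((((\g.(\h.((\d.(\e.((d e) e))) (g h)))) v) t) ((\d.(\e.((d e) e))) (\b.(\c.b)))) q)
Step 2: ((((\h.((\d.(\e.((d e) e))) (v h))) t) ((\d.(\e.((d e) e))) (\b.(\c.b)))) q)
Step 3: ((((\d.(\e.((d e) e))) (v t)) ((\d.(\e.((d e) e))) (\b.(\c.b)))) q)
Step 4: (((\e.(((v t) e) e)) ((\d.(\e.((d e) e))) (\b.(\c.b)))) q)
Step 5: ((((v t) ((\d.(\e.((d e) e))) (\b.(\c.b)))) ((\d.(\e.((d e) e))) (\b.(\c.b)))) q)
Step 6: ((((v t) (\e.(((\b.(\c.b)) e) e))) ((\d.(\e.((d e) e))) (\b.(\c.b)))) q)
Step 7: ((((v t) (\e.((\c.e) e))) ((\d.(\e.((d e) e))) (\b.(\c.b)))) q)
Step 8: ((((v t) (\e.e)) ((\d.(\e.((d e) e))) (\b.(\c.b)))) q)
Step 9: ((((v t) (\e.e)) (\e.(((\b.(\c.b)) e) e))) q)
Step 10: ((((v t) (\e.e)) (\e.((\c.e) e))) q)
Step 11: ((((v t) (\e.e)) (\e.e)) q)

Answer: ((((v t) (\e.e)) (\e.e)) q)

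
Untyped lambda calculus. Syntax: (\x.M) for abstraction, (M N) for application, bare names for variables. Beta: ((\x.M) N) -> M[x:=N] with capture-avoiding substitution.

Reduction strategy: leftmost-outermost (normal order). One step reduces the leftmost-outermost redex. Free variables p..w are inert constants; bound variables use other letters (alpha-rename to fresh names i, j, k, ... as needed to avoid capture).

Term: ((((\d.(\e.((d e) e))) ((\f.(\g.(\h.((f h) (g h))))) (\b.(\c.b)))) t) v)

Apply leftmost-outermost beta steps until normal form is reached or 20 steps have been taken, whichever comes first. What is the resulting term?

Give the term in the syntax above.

Step 0: ((((\d.(\e.((d e) e))) ((\f.(\g.(\h.((f h) (g h))))) (\b.(\c.b)))) t) v)
Step 1: (((\e.((((\f.(\g.(\h.((f h) (g h))))) (\b.(\c.b))) e) e)) t) v)
Step 2: (((((\f.(\g.(\h.((f h) (g h))))) (\b.(\c.b))) t) t) v)
Step 3: ((((\g.(\h.(((\b.(\c.b)) h) (g h)))) t) t) v)
Step 4: (((\h.(((\b.(\c.b)) h) (t h))) t) v)
Step 5: ((((\b.(\c.b)) t) (t t)) v)
Step 6: (((\c.t) (t t)) v)
Step 7: (t v)

Answer: (t v)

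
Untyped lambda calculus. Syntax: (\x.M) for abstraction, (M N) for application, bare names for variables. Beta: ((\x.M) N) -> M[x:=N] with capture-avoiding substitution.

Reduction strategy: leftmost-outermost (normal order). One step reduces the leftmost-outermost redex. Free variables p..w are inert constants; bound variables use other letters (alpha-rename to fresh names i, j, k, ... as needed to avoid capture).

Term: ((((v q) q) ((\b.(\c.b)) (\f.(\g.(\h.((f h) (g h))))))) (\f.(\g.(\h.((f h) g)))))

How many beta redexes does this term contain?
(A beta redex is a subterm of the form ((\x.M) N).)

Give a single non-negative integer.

Term: ((((v q) q) ((\b.(\c.b)) (\f.(\g.(\h.((f h) (g h))))))) (\f.(\g.(\h.((f h) g)))))
  Redex: ((\b.(\c.b)) (\f.(\g.(\h.((f h) (g h))))))
Total redexes: 1

Answer: 1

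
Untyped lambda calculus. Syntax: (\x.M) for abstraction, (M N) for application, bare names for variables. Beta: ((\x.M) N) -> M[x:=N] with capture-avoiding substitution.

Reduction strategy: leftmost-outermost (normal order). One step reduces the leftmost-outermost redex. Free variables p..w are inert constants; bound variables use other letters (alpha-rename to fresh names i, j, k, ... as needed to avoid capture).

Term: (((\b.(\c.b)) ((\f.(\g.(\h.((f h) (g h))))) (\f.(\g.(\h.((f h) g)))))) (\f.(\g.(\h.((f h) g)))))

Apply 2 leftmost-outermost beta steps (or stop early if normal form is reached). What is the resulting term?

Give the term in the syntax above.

Step 0: (((\b.(\c.b)) ((\f.(\g.(\h.((f h) (g h))))) (\f.(\g.(\h.((f h) g)))))) (\f.(\g.(\h.((f h) g)))))
Step 1: ((\c.((\f.(\g.(\h.((f h) (g h))))) (\f.(\g.(\h.((f h) g)))))) (\f.(\g.(\h.((f h) g)))))
Step 2: ((\f.(\g.(\h.((f h) (g h))))) (\f.(\g.(\h.((f h) g)))))

Answer: ((\f.(\g.(\h.((f h) (g h))))) (\f.(\g.(\h.((f h) g)))))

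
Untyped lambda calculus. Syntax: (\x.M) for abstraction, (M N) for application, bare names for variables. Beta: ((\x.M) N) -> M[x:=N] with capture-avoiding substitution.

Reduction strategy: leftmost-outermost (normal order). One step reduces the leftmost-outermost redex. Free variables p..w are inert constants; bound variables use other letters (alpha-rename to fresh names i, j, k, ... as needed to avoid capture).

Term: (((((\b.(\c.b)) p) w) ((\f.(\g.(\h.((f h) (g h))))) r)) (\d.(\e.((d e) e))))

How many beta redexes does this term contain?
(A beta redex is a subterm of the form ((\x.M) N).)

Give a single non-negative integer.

Term: (((((\b.(\c.b)) p) w) ((\f.(\g.(\h.((f h) (g h))))) r)) (\d.(\e.((d e) e))))
  Redex: ((\b.(\c.b)) p)
  Redex: ((\f.(\g.(\h.((f h) (g h))))) r)
Total redexes: 2

Answer: 2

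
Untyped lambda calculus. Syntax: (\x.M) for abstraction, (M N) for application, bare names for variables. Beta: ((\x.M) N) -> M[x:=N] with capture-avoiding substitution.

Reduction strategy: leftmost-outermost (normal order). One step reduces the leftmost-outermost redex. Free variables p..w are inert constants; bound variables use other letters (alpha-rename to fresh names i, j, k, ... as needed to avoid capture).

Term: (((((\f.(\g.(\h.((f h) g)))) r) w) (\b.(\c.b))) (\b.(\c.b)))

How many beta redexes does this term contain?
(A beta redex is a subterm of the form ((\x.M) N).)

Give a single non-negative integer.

Term: (((((\f.(\g.(\h.((f h) g)))) r) w) (\b.(\c.b))) (\b.(\c.b)))
  Redex: ((\f.(\g.(\h.((f h) g)))) r)
Total redexes: 1

Answer: 1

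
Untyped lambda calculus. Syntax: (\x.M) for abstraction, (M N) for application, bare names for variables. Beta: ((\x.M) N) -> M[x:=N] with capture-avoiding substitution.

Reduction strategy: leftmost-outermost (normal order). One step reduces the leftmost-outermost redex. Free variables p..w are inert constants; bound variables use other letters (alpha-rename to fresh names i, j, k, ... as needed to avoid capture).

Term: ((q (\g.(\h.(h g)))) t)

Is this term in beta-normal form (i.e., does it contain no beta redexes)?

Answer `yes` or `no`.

Answer: yes

Derivation:
Term: ((q (\g.(\h.(h g)))) t)
No beta redexes found.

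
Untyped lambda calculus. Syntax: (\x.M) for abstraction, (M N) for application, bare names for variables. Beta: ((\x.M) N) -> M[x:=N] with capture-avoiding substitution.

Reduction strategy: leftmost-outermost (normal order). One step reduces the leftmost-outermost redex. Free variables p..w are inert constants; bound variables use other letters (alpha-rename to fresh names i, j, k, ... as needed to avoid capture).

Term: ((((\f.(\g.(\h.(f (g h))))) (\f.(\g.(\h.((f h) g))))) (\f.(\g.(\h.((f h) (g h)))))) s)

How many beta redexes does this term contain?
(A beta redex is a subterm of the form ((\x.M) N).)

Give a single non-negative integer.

Answer: 1

Derivation:
Term: ((((\f.(\g.(\h.(f (g h))))) (\f.(\g.(\h.((f h) g))))) (\f.(\g.(\h.((f h) (g h)))))) s)
  Redex: ((\f.(\g.(\h.(f (g h))))) (\f.(\g.(\h.((f h) g)))))
Total redexes: 1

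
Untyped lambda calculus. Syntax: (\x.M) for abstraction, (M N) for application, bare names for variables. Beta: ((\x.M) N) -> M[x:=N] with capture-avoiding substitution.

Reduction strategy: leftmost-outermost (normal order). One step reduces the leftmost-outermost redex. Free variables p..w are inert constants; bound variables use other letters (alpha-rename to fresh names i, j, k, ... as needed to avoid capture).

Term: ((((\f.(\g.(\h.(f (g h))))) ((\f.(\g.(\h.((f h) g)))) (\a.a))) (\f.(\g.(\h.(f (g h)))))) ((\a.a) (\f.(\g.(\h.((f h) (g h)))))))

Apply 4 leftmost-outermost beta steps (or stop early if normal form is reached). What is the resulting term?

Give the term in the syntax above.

Answer: ((\g.(\h.(((\a.a) h) g))) ((\f.(\g.(\h.(f (g h))))) ((\a.a) (\f.(\g.(\h.((f h) (g h))))))))

Derivation:
Step 0: ((((\f.(\g.(\h.(f (g h))))) ((\f.(\g.(\h.((f h) g)))) (\a.a))) (\f.(\g.(\h.(f (g h)))))) ((\a.a) (\f.(\g.(\h.((f h) (g h)))))))
Step 1: (((\g.(\h.(((\f.(\g.(\h.((f h) g)))) (\a.a)) (g h)))) (\f.(\g.(\h.(f (g h)))))) ((\a.a) (\f.(\g.(\h.((f h) (g h)))))))
Step 2: ((\h.(((\f.(\g.(\h.((f h) g)))) (\a.a)) ((\f.(\g.(\h.(f (g h))))) h))) ((\a.a) (\f.(\g.(\h.((f h) (g h)))))))
Step 3: (((\f.(\g.(\h.((f h) g)))) (\a.a)) ((\f.(\g.(\h.(f (g h))))) ((\a.a) (\f.(\g.(\h.((f h) (g h))))))))
Step 4: ((\g.(\h.(((\a.a) h) g))) ((\f.(\g.(\h.(f (g h))))) ((\a.a) (\f.(\g.(\h.((f h) (g h))))))))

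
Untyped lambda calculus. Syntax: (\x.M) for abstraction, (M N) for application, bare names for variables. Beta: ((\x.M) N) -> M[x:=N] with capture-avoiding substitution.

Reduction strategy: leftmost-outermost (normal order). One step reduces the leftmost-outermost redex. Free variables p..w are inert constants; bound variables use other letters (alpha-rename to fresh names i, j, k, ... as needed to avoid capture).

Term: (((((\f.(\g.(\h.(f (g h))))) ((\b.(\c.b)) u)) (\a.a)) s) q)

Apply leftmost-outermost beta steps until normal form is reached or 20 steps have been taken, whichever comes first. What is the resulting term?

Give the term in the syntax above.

Step 0: (((((\f.(\g.(\h.(f (g h))))) ((\b.(\c.b)) u)) (\a.a)) s) q)
Step 1: ((((\g.(\h.(((\b.(\c.b)) u) (g h)))) (\a.a)) s) q)
Step 2: (((\h.(((\b.(\c.b)) u) ((\a.a) h))) s) q)
Step 3: ((((\b.(\c.b)) u) ((\a.a) s)) q)
Step 4: (((\c.u) ((\a.a) s)) q)
Step 5: (u q)

Answer: (u q)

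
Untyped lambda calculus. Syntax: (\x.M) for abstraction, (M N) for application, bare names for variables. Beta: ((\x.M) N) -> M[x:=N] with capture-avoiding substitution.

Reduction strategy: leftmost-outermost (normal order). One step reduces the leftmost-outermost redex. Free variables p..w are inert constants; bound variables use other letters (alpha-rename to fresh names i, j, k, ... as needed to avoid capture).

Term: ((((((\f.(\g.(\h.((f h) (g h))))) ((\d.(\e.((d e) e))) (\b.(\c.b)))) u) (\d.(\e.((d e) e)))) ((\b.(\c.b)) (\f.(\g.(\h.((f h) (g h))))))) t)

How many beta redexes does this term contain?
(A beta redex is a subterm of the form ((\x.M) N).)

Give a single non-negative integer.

Term: ((((((\f.(\g.(\h.((f h) (g h))))) ((\d.(\e.((d e) e))) (\b.(\c.b)))) u) (\d.(\e.((d e) e)))) ((\b.(\c.b)) (\f.(\g.(\h.((f h) (g h))))))) t)
  Redex: ((\f.(\g.(\h.((f h) (g h))))) ((\d.(\e.((d e) e))) (\b.(\c.b))))
  Redex: ((\d.(\e.((d e) e))) (\b.(\c.b)))
  Redex: ((\b.(\c.b)) (\f.(\g.(\h.((f h) (g h))))))
Total redexes: 3

Answer: 3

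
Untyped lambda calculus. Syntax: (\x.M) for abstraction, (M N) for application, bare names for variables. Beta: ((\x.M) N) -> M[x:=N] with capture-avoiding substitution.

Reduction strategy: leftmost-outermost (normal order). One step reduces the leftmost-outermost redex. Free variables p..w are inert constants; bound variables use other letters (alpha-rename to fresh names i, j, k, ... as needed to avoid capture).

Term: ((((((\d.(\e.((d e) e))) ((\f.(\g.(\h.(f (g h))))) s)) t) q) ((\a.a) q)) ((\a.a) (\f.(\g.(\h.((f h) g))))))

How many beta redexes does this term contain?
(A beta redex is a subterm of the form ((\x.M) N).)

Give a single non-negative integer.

Answer: 4

Derivation:
Term: ((((((\d.(\e.((d e) e))) ((\f.(\g.(\h.(f (g h))))) s)) t) q) ((\a.a) q)) ((\a.a) (\f.(\g.(\h.((f h) g))))))
  Redex: ((\d.(\e.((d e) e))) ((\f.(\g.(\h.(f (g h))))) s))
  Redex: ((\f.(\g.(\h.(f (g h))))) s)
  Redex: ((\a.a) q)
  Redex: ((\a.a) (\f.(\g.(\h.((f h) g)))))
Total redexes: 4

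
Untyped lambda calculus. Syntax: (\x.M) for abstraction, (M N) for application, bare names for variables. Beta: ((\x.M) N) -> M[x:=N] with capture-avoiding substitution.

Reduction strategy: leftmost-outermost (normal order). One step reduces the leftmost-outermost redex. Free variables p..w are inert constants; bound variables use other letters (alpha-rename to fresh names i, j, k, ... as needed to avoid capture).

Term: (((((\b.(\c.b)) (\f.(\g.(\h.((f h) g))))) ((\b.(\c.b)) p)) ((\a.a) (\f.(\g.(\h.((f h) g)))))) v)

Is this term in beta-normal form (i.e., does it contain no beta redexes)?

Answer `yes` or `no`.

Answer: no

Derivation:
Term: (((((\b.(\c.b)) (\f.(\g.(\h.((f h) g))))) ((\b.(\c.b)) p)) ((\a.a) (\f.(\g.(\h.((f h) g)))))) v)
Found 3 beta redex(es).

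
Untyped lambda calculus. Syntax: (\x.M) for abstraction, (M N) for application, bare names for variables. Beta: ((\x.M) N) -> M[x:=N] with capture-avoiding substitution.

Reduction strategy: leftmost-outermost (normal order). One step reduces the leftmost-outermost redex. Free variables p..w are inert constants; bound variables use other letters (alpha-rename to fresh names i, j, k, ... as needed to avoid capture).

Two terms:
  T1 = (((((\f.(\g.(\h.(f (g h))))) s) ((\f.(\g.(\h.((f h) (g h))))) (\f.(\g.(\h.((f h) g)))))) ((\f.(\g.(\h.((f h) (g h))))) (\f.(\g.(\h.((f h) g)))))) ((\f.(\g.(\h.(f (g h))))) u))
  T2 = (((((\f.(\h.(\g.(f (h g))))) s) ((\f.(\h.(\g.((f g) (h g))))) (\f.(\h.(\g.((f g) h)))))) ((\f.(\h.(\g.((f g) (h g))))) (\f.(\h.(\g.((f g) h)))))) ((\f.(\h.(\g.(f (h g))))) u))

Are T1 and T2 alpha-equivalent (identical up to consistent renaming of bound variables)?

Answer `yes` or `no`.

Term 1: (((((\f.(\g.(\h.(f (g h))))) s) ((\f.(\g.(\h.((f h) (g h))))) (\f.(\g.(\h.((f h) g)))))) ((\f.(\g.(\h.((f h) (g h))))) (\f.(\g.(\h.((f h) g)))))) ((\f.(\g.(\h.(f (g h))))) u))
Term 2: (((((\f.(\h.(\g.(f (h g))))) s) ((\f.(\h.(\g.((f g) (h g))))) (\f.(\h.(\g.((f g) h)))))) ((\f.(\h.(\g.((f g) (h g))))) (\f.(\h.(\g.((f g) h)))))) ((\f.(\h.(\g.(f (h g))))) u))
Alpha-equivalence: compare structure up to binder renaming.
Result: True

Answer: yes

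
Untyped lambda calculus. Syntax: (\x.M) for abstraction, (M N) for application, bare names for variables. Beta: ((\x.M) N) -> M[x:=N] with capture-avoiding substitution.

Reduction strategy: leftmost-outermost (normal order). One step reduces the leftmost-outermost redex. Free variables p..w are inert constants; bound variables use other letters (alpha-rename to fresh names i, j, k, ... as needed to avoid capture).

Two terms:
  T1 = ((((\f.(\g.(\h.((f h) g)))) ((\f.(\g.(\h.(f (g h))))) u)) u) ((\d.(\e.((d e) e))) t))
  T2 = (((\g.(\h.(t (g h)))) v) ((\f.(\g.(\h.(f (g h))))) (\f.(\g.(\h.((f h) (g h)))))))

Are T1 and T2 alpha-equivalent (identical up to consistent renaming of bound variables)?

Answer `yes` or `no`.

Answer: no

Derivation:
Term 1: ((((\f.(\g.(\h.((f h) g)))) ((\f.(\g.(\h.(f (g h))))) u)) u) ((\d.(\e.((d e) e))) t))
Term 2: (((\g.(\h.(t (g h)))) v) ((\f.(\g.(\h.(f (g h))))) (\f.(\g.(\h.((f h) (g h)))))))
Alpha-equivalence: compare structure up to binder renaming.
Result: False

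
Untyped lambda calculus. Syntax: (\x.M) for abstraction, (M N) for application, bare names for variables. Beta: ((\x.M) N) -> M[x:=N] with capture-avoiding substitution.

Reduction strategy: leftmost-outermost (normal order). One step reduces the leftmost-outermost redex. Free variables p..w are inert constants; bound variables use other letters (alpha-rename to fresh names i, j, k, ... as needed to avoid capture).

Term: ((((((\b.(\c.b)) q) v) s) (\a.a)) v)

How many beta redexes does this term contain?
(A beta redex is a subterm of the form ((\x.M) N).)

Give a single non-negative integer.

Term: ((((((\b.(\c.b)) q) v) s) (\a.a)) v)
  Redex: ((\b.(\c.b)) q)
Total redexes: 1

Answer: 1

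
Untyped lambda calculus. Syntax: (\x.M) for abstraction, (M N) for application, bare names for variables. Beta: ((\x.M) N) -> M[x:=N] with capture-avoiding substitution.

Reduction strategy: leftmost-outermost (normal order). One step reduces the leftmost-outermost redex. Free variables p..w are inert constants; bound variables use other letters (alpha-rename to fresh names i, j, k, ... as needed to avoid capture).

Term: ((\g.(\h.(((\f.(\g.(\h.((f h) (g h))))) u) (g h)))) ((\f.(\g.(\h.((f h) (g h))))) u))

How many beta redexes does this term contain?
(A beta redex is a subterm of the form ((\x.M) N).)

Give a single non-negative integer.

Term: ((\g.(\h.(((\f.(\g.(\h.((f h) (g h))))) u) (g h)))) ((\f.(\g.(\h.((f h) (g h))))) u))
  Redex: ((\g.(\h.(((\f.(\g.(\h.((f h) (g h))))) u) (g h)))) ((\f.(\g.(\h.((f h) (g h))))) u))
  Redex: ((\f.(\g.(\h.((f h) (g h))))) u)
  Redex: ((\f.(\g.(\h.((f h) (g h))))) u)
Total redexes: 3

Answer: 3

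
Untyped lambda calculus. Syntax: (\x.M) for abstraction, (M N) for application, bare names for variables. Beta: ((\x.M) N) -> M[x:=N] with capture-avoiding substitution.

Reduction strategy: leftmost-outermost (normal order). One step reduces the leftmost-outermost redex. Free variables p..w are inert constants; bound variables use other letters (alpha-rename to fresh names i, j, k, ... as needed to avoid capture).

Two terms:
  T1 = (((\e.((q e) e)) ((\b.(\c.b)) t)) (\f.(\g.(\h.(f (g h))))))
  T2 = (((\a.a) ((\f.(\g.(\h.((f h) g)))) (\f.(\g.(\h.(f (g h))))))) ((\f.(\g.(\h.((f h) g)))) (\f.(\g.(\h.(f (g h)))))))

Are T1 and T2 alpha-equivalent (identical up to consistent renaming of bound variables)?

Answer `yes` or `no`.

Term 1: (((\e.((q e) e)) ((\b.(\c.b)) t)) (\f.(\g.(\h.(f (g h))))))
Term 2: (((\a.a) ((\f.(\g.(\h.((f h) g)))) (\f.(\g.(\h.(f (g h))))))) ((\f.(\g.(\h.((f h) g)))) (\f.(\g.(\h.(f (g h)))))))
Alpha-equivalence: compare structure up to binder renaming.
Result: False

Answer: no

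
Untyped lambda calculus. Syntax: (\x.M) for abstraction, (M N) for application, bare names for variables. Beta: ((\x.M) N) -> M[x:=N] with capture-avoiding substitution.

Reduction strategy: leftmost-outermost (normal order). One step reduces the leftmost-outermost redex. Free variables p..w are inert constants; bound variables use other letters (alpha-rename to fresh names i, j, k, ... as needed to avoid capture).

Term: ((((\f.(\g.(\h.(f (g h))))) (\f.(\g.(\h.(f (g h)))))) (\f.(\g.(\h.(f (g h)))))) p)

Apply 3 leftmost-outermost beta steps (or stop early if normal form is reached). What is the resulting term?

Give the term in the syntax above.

Step 0: ((((\f.(\g.(\h.(f (g h))))) (\f.(\g.(\h.(f (g h)))))) (\f.(\g.(\h.(f (g h)))))) p)
Step 1: (((\g.(\h.((\f.(\g.(\h.(f (g h))))) (g h)))) (\f.(\g.(\h.(f (g h)))))) p)
Step 2: ((\h.((\f.(\g.(\h.(f (g h))))) ((\f.(\g.(\h.(f (g h))))) h))) p)
Step 3: ((\f.(\g.(\h.(f (g h))))) ((\f.(\g.(\h.(f (g h))))) p))

Answer: ((\f.(\g.(\h.(f (g h))))) ((\f.(\g.(\h.(f (g h))))) p))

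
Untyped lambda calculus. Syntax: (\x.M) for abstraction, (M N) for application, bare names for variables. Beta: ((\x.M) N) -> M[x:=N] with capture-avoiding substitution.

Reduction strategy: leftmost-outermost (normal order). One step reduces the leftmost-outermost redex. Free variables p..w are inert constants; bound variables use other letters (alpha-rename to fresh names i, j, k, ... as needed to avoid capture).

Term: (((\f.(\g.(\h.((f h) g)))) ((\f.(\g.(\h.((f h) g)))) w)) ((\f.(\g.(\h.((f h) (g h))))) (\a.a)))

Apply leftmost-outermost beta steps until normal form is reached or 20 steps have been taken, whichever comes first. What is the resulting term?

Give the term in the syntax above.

Step 0: (((\f.(\g.(\h.((f h) g)))) ((\f.(\g.(\h.((f h) g)))) w)) ((\f.(\g.(\h.((f h) (g h))))) (\a.a)))
Step 1: ((\g.(\h.((((\f.(\g.(\h.((f h) g)))) w) h) g))) ((\f.(\g.(\h.((f h) (g h))))) (\a.a)))
Step 2: (\h.((((\f.(\g.(\h.((f h) g)))) w) h) ((\f.(\g.(\h.((f h) (g h))))) (\a.a))))
Step 3: (\h.(((\g.(\h.((w h) g))) h) ((\f.(\g.(\h.((f h) (g h))))) (\a.a))))
Step 4: (\h.((\i.((w i) h)) ((\f.(\g.(\h.((f h) (g h))))) (\a.a))))
Step 5: (\h.((w ((\f.(\g.(\h.((f h) (g h))))) (\a.a))) h))
Step 6: (\h.((w (\g.(\h.(((\a.a) h) (g h))))) h))
Step 7: (\h.((w (\g.(\h.(h (g h))))) h))

Answer: (\h.((w (\g.(\h.(h (g h))))) h))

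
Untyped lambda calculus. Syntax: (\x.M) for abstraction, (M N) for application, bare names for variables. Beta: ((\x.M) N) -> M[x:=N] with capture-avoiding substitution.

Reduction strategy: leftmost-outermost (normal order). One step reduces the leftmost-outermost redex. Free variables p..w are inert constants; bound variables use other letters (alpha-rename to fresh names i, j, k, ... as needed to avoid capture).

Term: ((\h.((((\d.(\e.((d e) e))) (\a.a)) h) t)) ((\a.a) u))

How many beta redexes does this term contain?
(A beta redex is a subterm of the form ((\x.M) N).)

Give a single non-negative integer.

Term: ((\h.((((\d.(\e.((d e) e))) (\a.a)) h) t)) ((\a.a) u))
  Redex: ((\h.((((\d.(\e.((d e) e))) (\a.a)) h) t)) ((\a.a) u))
  Redex: ((\d.(\e.((d e) e))) (\a.a))
  Redex: ((\a.a) u)
Total redexes: 3

Answer: 3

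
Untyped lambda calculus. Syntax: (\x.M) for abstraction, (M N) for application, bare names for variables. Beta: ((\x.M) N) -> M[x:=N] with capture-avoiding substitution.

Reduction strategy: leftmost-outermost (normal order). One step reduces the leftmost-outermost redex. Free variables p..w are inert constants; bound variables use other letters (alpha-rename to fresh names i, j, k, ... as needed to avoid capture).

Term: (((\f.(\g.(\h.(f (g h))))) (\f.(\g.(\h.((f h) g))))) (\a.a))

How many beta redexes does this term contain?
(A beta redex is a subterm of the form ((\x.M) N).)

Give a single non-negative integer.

Term: (((\f.(\g.(\h.(f (g h))))) (\f.(\g.(\h.((f h) g))))) (\a.a))
  Redex: ((\f.(\g.(\h.(f (g h))))) (\f.(\g.(\h.((f h) g)))))
Total redexes: 1

Answer: 1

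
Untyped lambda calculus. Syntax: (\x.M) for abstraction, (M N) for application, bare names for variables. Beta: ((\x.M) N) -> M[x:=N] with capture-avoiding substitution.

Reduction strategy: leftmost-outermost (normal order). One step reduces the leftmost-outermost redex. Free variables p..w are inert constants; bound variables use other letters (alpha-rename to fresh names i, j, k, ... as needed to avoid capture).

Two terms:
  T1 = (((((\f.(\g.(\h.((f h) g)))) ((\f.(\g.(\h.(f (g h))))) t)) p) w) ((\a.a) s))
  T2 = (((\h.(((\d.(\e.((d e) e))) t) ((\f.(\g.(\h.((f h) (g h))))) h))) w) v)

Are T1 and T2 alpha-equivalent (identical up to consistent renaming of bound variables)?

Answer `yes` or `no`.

Term 1: (((((\f.(\g.(\h.((f h) g)))) ((\f.(\g.(\h.(f (g h))))) t)) p) w) ((\a.a) s))
Term 2: (((\h.(((\d.(\e.((d e) e))) t) ((\f.(\g.(\h.((f h) (g h))))) h))) w) v)
Alpha-equivalence: compare structure up to binder renaming.
Result: False

Answer: no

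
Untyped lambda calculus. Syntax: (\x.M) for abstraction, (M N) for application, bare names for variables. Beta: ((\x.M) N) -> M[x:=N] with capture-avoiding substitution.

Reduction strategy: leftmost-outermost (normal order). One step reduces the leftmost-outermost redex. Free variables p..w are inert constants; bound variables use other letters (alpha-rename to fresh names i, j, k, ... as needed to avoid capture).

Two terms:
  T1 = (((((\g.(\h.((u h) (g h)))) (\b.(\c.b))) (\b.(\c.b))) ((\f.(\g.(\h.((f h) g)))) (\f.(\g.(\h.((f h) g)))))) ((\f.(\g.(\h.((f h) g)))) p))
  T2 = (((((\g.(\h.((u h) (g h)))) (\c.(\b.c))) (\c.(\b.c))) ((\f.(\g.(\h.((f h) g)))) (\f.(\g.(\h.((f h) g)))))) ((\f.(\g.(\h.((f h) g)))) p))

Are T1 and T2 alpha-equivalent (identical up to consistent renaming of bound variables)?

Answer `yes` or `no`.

Answer: yes

Derivation:
Term 1: (((((\g.(\h.((u h) (g h)))) (\b.(\c.b))) (\b.(\c.b))) ((\f.(\g.(\h.((f h) g)))) (\f.(\g.(\h.((f h) g)))))) ((\f.(\g.(\h.((f h) g)))) p))
Term 2: (((((\g.(\h.((u h) (g h)))) (\c.(\b.c))) (\c.(\b.c))) ((\f.(\g.(\h.((f h) g)))) (\f.(\g.(\h.((f h) g)))))) ((\f.(\g.(\h.((f h) g)))) p))
Alpha-equivalence: compare structure up to binder renaming.
Result: True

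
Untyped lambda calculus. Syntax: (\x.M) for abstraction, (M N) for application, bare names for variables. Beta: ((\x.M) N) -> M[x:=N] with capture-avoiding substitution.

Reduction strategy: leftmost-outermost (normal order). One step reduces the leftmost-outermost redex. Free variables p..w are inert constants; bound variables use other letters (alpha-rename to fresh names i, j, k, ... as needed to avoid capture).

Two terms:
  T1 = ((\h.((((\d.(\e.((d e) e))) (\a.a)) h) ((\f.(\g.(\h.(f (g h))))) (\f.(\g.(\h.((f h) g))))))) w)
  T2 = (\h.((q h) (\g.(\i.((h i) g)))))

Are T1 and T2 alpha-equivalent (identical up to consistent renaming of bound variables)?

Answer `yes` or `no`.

Term 1: ((\h.((((\d.(\e.((d e) e))) (\a.a)) h) ((\f.(\g.(\h.(f (g h))))) (\f.(\g.(\h.((f h) g))))))) w)
Term 2: (\h.((q h) (\g.(\i.((h i) g)))))
Alpha-equivalence: compare structure up to binder renaming.
Result: False

Answer: no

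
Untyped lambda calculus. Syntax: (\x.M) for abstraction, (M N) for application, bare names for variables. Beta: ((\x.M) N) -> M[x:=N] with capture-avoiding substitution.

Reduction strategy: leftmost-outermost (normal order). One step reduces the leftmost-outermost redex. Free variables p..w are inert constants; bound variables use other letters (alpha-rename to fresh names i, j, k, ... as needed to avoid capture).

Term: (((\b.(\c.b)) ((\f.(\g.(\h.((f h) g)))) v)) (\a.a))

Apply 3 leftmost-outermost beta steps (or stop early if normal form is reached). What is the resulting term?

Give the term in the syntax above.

Answer: (\g.(\h.((v h) g)))

Derivation:
Step 0: (((\b.(\c.b)) ((\f.(\g.(\h.((f h) g)))) v)) (\a.a))
Step 1: ((\c.((\f.(\g.(\h.((f h) g)))) v)) (\a.a))
Step 2: ((\f.(\g.(\h.((f h) g)))) v)
Step 3: (\g.(\h.((v h) g)))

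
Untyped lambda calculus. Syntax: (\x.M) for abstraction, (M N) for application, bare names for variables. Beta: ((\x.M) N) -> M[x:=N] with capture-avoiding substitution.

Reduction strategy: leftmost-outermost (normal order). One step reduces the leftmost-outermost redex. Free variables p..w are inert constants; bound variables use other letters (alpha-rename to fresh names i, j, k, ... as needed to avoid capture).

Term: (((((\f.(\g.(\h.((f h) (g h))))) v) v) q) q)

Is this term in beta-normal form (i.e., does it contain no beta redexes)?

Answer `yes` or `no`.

Answer: no

Derivation:
Term: (((((\f.(\g.(\h.((f h) (g h))))) v) v) q) q)
Found 1 beta redex(es).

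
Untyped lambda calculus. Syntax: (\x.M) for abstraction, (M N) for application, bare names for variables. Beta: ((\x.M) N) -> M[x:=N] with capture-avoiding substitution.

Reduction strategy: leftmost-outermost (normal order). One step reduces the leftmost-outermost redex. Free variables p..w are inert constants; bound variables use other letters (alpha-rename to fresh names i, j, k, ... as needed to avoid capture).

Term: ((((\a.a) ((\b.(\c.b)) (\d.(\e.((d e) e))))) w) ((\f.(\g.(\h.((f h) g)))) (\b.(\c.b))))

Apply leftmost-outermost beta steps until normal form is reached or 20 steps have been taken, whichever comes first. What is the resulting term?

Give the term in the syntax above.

Answer: (\e.e)

Derivation:
Step 0: ((((\a.a) ((\b.(\c.b)) (\d.(\e.((d e) e))))) w) ((\f.(\g.(\h.((f h) g)))) (\b.(\c.b))))
Step 1: ((((\b.(\c.b)) (\d.(\e.((d e) e)))) w) ((\f.(\g.(\h.((f h) g)))) (\b.(\c.b))))
Step 2: (((\c.(\d.(\e.((d e) e)))) w) ((\f.(\g.(\h.((f h) g)))) (\b.(\c.b))))
Step 3: ((\d.(\e.((d e) e))) ((\f.(\g.(\h.((f h) g)))) (\b.(\c.b))))
Step 4: (\e.((((\f.(\g.(\h.((f h) g)))) (\b.(\c.b))) e) e))
Step 5: (\e.(((\g.(\h.(((\b.(\c.b)) h) g))) e) e))
Step 6: (\e.((\h.(((\b.(\c.b)) h) e)) e))
Step 7: (\e.(((\b.(\c.b)) e) e))
Step 8: (\e.((\c.e) e))
Step 9: (\e.e)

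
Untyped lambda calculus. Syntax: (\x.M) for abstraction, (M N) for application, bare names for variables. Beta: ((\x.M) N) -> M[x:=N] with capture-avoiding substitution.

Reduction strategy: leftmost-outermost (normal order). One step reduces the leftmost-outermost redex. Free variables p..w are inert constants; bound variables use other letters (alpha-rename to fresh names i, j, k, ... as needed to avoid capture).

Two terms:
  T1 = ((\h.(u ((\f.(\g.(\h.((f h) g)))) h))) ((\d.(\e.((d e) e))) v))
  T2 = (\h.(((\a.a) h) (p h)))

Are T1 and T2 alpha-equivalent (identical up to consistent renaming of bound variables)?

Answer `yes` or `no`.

Answer: no

Derivation:
Term 1: ((\h.(u ((\f.(\g.(\h.((f h) g)))) h))) ((\d.(\e.((d e) e))) v))
Term 2: (\h.(((\a.a) h) (p h)))
Alpha-equivalence: compare structure up to binder renaming.
Result: False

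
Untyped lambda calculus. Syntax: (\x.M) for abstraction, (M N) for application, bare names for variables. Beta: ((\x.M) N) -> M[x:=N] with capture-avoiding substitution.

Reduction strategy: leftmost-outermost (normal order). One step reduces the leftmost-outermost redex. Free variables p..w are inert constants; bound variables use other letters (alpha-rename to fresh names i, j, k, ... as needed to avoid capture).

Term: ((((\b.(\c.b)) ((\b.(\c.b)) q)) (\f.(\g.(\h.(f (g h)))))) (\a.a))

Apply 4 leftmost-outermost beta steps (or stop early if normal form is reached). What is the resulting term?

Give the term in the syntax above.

Step 0: ((((\b.(\c.b)) ((\b.(\c.b)) q)) (\f.(\g.(\h.(f (g h)))))) (\a.a))
Step 1: (((\c.((\b.(\c.b)) q)) (\f.(\g.(\h.(f (g h)))))) (\a.a))
Step 2: (((\b.(\c.b)) q) (\a.a))
Step 3: ((\c.q) (\a.a))
Step 4: q

Answer: q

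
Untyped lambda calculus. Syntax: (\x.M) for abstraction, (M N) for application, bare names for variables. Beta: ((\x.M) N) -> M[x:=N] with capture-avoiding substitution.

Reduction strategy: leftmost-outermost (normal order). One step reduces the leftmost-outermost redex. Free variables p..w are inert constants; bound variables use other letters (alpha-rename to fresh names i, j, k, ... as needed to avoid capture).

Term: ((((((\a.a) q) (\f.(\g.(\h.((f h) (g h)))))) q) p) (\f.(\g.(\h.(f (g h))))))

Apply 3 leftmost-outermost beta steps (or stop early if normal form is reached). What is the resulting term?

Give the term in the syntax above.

Answer: ((((q (\f.(\g.(\h.((f h) (g h)))))) q) p) (\f.(\g.(\h.(f (g h))))))

Derivation:
Step 0: ((((((\a.a) q) (\f.(\g.(\h.((f h) (g h)))))) q) p) (\f.(\g.(\h.(f (g h))))))
Step 1: ((((q (\f.(\g.(\h.((f h) (g h)))))) q) p) (\f.(\g.(\h.(f (g h))))))
Step 2: (normal form reached)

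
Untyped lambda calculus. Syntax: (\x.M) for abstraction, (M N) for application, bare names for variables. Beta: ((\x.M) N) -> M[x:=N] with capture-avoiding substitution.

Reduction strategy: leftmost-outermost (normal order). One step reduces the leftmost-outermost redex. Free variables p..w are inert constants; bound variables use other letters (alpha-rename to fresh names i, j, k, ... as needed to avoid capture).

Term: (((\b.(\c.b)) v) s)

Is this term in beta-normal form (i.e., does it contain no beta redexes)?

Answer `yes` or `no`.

Answer: no

Derivation:
Term: (((\b.(\c.b)) v) s)
Found 1 beta redex(es).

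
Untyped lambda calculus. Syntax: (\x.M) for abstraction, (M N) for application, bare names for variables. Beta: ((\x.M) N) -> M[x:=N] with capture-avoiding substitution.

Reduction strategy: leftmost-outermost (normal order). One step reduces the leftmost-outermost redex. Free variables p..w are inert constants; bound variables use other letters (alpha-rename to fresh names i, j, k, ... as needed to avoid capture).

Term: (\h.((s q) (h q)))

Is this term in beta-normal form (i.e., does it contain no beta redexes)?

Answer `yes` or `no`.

Term: (\h.((s q) (h q)))
No beta redexes found.

Answer: yes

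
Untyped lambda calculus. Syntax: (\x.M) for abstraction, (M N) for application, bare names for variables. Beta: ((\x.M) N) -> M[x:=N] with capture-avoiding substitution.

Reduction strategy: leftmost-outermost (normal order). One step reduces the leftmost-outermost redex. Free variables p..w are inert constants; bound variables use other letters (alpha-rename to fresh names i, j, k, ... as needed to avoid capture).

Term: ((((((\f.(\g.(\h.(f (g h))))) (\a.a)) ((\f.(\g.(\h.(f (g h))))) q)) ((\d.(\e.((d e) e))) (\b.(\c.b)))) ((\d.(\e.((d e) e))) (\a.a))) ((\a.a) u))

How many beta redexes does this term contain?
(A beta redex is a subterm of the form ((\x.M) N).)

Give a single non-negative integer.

Answer: 5

Derivation:
Term: ((((((\f.(\g.(\h.(f (g h))))) (\a.a)) ((\f.(\g.(\h.(f (g h))))) q)) ((\d.(\e.((d e) e))) (\b.(\c.b)))) ((\d.(\e.((d e) e))) (\a.a))) ((\a.a) u))
  Redex: ((\f.(\g.(\h.(f (g h))))) (\a.a))
  Redex: ((\f.(\g.(\h.(f (g h))))) q)
  Redex: ((\d.(\e.((d e) e))) (\b.(\c.b)))
  Redex: ((\d.(\e.((d e) e))) (\a.a))
  Redex: ((\a.a) u)
Total redexes: 5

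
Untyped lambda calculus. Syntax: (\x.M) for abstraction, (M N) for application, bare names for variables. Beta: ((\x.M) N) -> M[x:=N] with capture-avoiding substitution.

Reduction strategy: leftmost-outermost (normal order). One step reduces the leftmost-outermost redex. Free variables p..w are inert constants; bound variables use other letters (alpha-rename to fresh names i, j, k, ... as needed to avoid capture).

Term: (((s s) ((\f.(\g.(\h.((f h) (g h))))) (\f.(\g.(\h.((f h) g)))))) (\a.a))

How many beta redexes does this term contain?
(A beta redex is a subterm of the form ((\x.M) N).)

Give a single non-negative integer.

Answer: 1

Derivation:
Term: (((s s) ((\f.(\g.(\h.((f h) (g h))))) (\f.(\g.(\h.((f h) g)))))) (\a.a))
  Redex: ((\f.(\g.(\h.((f h) (g h))))) (\f.(\g.(\h.((f h) g)))))
Total redexes: 1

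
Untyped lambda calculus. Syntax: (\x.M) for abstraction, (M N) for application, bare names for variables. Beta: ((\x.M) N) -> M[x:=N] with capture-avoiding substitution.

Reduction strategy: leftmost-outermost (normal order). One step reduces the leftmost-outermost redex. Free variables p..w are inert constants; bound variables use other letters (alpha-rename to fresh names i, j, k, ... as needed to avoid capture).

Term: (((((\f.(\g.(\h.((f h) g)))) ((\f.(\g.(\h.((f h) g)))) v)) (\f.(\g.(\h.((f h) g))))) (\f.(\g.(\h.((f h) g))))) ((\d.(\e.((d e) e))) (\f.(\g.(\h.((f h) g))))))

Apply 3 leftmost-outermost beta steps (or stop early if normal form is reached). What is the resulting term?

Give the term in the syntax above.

Answer: (((((\f.(\g.(\h.((f h) g)))) v) (\f.(\g.(\h.((f h) g))))) (\f.(\g.(\h.((f h) g))))) ((\d.(\e.((d e) e))) (\f.(\g.(\h.((f h) g))))))

Derivation:
Step 0: (((((\f.(\g.(\h.((f h) g)))) ((\f.(\g.(\h.((f h) g)))) v)) (\f.(\g.(\h.((f h) g))))) (\f.(\g.(\h.((f h) g))))) ((\d.(\e.((d e) e))) (\f.(\g.(\h.((f h) g))))))
Step 1: ((((\g.(\h.((((\f.(\g.(\h.((f h) g)))) v) h) g))) (\f.(\g.(\h.((f h) g))))) (\f.(\g.(\h.((f h) g))))) ((\d.(\e.((d e) e))) (\f.(\g.(\h.((f h) g))))))
Step 2: (((\h.((((\f.(\g.(\h.((f h) g)))) v) h) (\f.(\g.(\h.((f h) g)))))) (\f.(\g.(\h.((f h) g))))) ((\d.(\e.((d e) e))) (\f.(\g.(\h.((f h) g))))))
Step 3: (((((\f.(\g.(\h.((f h) g)))) v) (\f.(\g.(\h.((f h) g))))) (\f.(\g.(\h.((f h) g))))) ((\d.(\e.((d e) e))) (\f.(\g.(\h.((f h) g))))))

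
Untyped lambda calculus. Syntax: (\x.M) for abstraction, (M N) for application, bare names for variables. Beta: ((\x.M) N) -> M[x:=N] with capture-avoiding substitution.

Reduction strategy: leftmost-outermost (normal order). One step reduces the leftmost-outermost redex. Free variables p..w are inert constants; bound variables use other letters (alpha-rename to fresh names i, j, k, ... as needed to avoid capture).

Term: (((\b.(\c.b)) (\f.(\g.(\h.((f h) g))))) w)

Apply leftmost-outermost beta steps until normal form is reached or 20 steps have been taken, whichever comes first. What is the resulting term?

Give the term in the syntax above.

Answer: (\f.(\g.(\h.((f h) g))))

Derivation:
Step 0: (((\b.(\c.b)) (\f.(\g.(\h.((f h) g))))) w)
Step 1: ((\c.(\f.(\g.(\h.((f h) g))))) w)
Step 2: (\f.(\g.(\h.((f h) g))))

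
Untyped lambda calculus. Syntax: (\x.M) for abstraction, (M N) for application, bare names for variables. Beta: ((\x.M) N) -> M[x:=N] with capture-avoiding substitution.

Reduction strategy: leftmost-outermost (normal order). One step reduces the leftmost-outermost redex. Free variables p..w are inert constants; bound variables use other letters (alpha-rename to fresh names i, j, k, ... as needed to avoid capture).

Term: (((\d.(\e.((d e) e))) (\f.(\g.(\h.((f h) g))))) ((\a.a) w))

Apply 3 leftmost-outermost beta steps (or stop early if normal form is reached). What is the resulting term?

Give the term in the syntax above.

Answer: ((\g.(\h.((((\a.a) w) h) g))) ((\a.a) w))

Derivation:
Step 0: (((\d.(\e.((d e) e))) (\f.(\g.(\h.((f h) g))))) ((\a.a) w))
Step 1: ((\e.(((\f.(\g.(\h.((f h) g)))) e) e)) ((\a.a) w))
Step 2: (((\f.(\g.(\h.((f h) g)))) ((\a.a) w)) ((\a.a) w))
Step 3: ((\g.(\h.((((\a.a) w) h) g))) ((\a.a) w))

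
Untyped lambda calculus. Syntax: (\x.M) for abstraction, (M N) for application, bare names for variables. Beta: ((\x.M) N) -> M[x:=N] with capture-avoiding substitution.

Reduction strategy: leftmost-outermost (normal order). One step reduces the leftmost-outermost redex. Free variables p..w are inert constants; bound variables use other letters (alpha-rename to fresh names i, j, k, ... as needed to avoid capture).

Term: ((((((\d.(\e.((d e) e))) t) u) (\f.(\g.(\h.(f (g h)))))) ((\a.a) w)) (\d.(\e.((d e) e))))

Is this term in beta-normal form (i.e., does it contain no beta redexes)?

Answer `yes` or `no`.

Term: ((((((\d.(\e.((d e) e))) t) u) (\f.(\g.(\h.(f (g h)))))) ((\a.a) w)) (\d.(\e.((d e) e))))
Found 2 beta redex(es).

Answer: no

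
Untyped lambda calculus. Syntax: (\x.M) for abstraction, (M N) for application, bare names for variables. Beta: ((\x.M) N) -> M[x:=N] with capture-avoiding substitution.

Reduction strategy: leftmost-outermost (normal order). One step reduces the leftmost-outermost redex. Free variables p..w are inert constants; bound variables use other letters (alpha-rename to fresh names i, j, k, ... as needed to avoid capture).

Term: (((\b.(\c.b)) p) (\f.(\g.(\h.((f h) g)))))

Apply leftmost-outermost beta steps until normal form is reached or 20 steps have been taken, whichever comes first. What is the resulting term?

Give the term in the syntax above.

Answer: p

Derivation:
Step 0: (((\b.(\c.b)) p) (\f.(\g.(\h.((f h) g)))))
Step 1: ((\c.p) (\f.(\g.(\h.((f h) g)))))
Step 2: p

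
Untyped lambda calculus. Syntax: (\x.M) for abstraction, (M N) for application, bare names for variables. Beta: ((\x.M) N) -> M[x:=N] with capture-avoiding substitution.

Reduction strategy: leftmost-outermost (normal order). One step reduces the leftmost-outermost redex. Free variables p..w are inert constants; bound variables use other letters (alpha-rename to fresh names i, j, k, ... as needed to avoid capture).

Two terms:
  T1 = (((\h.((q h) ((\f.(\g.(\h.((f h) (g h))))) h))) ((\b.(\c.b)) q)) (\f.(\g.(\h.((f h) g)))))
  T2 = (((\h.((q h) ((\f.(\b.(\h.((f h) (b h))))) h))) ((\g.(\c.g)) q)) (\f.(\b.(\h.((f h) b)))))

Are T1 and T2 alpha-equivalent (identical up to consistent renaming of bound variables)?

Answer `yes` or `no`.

Answer: yes

Derivation:
Term 1: (((\h.((q h) ((\f.(\g.(\h.((f h) (g h))))) h))) ((\b.(\c.b)) q)) (\f.(\g.(\h.((f h) g)))))
Term 2: (((\h.((q h) ((\f.(\b.(\h.((f h) (b h))))) h))) ((\g.(\c.g)) q)) (\f.(\b.(\h.((f h) b)))))
Alpha-equivalence: compare structure up to binder renaming.
Result: True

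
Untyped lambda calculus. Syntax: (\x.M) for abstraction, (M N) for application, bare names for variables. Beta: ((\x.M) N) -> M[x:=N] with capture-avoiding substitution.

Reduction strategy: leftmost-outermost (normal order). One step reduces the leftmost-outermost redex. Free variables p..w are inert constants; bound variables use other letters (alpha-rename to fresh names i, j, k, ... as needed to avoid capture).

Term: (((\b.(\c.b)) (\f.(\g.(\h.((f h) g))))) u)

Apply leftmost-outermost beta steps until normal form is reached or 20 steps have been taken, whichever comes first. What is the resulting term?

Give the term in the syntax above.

Step 0: (((\b.(\c.b)) (\f.(\g.(\h.((f h) g))))) u)
Step 1: ((\c.(\f.(\g.(\h.((f h) g))))) u)
Step 2: (\f.(\g.(\h.((f h) g))))

Answer: (\f.(\g.(\h.((f h) g))))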